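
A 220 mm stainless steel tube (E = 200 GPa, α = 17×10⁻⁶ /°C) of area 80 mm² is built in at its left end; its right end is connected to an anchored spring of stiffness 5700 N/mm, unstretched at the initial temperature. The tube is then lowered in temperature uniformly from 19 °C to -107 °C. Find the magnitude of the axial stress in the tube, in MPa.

Free thermal contraction: δ_free = αΔT L = 17×10⁻⁶ × 126 × 220 = 0.4712 mm.
Let P be the tensile force in the spring. The tube extends elastically by PL/(AE) and the spring stretches by P/k; together these equal δ_free.
So P = δ_free / [L/(AE) + 1/k] = 0.4712 / [ 220/(80×200×10³) + 1/(5700) ].
P = 0.4712 / 0.0001892 = 2491 N.
σ = P/A = 2491/80 = 31.14 MPa.

σ ≈ 31.1 MPa (tensile)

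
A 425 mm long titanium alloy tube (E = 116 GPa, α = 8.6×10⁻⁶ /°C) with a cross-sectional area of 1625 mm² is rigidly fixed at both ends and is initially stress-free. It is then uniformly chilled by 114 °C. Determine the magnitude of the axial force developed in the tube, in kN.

With zero net strain, σ = E·αΔT = 116 GPa × 8.6×10⁻⁶ × 114 = 113.7 MPa.
Then P = σA = 113.7 × 1625 mm² = 184.8 kN, tensile.

P ≈ 185 kN (tensile)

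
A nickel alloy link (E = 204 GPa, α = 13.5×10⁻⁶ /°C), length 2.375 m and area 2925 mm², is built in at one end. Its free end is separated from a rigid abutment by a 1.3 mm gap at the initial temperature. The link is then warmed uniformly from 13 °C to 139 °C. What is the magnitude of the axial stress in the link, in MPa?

Unrestrained expansion: δ_free = αΔT L = 13.5×10⁻⁶ × 126 × 2375 = 4.04 mm.
This exceeds the 1.3 mm gap, so the wall pushes back. The portion of expansion that must be recovered elastically is δ_free − gap = 4.04 − 1.3 = 2.74 mm.
Compatibility: PL/(AE) = 2.74 mm, so σ = P/A = E × (2.74/2375) = 235.3 MPa.

σ ≈ 235 MPa (compressive)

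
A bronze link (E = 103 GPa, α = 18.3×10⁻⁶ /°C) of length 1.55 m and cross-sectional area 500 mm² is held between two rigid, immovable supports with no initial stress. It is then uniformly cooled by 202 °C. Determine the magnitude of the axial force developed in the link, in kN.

The ends cannot move, so σ = EαΔT = 103×10³ × 18.3×10⁻⁶ × 202 = 380.7 MPa.
P = AEαΔT = 500 × 103×10³ × 18.3×10⁻⁶ × 202 = 190.4 kN (tensile).

P ≈ 190 kN (tensile)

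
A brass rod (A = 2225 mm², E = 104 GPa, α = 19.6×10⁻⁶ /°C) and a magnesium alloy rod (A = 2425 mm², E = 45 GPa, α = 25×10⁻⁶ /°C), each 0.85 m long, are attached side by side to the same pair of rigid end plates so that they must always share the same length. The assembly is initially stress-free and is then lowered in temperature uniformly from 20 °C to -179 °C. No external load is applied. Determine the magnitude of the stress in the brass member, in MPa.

Equilibrium of a rigid end plate with no external load gives equal and opposite internal forces ±P in the two members. Since α_{magnesium alloy} > α_{brass}, cooling drives the magnesium alloy into tension and the brass into compression.
Setting the final lengths equal and cancelling L: (α₁ − α₂)ΔT = P/(A₁E₁) + P/(A₂E₂).
|α₁ − α₂|·ΔT = 5.4×10⁻⁶ × 199 = 0.001075.
1/(A₁E₁) + 1/(A₂E₂) = 1/(2225×104×10³) + 1/(2425×45×10³) = 1.349×10⁻⁸ N⁻¹.
P = 0.001075 / 1.349×10⁻⁸ = 79690 N = 79.69 kN.
σ_{brass} = P/A₁ = 79690/2225 = 35.81 MPa, compressive.

σ ≈ 35.8 MPa (compressive)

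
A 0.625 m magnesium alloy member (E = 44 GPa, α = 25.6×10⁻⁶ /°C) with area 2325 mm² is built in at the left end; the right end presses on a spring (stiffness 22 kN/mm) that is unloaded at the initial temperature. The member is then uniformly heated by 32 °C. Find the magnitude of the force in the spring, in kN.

P ≈ 9.93 kN

Free thermal expansion: δ_free = αΔT L = 25.6×10⁻⁶ × 32 × 625 = 0.512 mm.
With a force P in the spring, the elastic change of the member is PL/(AE) and that of the spring is P/k; compatibility requires their sum to equal δ_free.
P [ L/(AE) + 1/k ] = δ_free → P [ 625/(2325×44×10³) + 1/(22×10³) ] = 0.512.
P = 0.512 / 5.156×10⁻⁵ = 9929 N.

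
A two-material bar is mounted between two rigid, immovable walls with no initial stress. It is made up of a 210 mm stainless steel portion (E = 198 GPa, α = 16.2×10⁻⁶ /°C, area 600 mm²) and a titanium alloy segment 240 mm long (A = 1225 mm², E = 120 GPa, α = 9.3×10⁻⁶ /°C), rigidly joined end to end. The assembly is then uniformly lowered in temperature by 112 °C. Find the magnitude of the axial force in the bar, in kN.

P ≈ 186 kN (tensile)

Free thermal contraction of the whole bar: Σ αᵢΔT Lᵢ = 16.2×10⁻⁶×112×210 + 9.3×10⁻⁶×112×240 = 0.631 mm.
Since the ends are fixed, an axial force P builds up, equal in every segment, with P · Σ Lᵢ/(AᵢEᵢ) = δ_free.
Σ Lᵢ/(AᵢEᵢ) = 210/(600×198×10³) + 240/(1225×120×10³) = 3.4×10⁻⁶ mm/N.
Hence P = δ_free / Σ(L/AE) = 0.631/3.4×10⁻⁶ = 185.6 kN (tensile).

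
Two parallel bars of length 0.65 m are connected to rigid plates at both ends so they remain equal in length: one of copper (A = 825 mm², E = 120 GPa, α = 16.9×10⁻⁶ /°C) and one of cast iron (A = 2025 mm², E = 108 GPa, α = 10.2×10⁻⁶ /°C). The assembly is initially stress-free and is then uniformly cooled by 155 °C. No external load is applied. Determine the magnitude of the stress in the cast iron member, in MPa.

σ ≈ 35 MPa (compressive)

The copper has the larger α, so on cooling it would change length more than the cast iron if both were free. The rigid plates force a common final length, so the copper is put into tension and the cast iron into compression, with equal and opposite forces P (no external load).
Compatibility of the two members (thermal + elastic change equal): (α₁ − α₂)ΔT = P·[1/(A₁E₁) + 1/(A₂E₂)].
|α₁ − α₂|·ΔT = 6.7×10⁻⁶ × 155 = 0.001038.
1/(A₁E₁) + 1/(A₂E₂) = 1/(825×120×10³) + 1/(2025×108×10³) = 1.467×10⁻⁸ N⁻¹.
So P = 0.001038 / 1.467×10⁻⁸ = 70.77 kN.
σ_{cast iron} = P/A₂ = 70770/2025 = 34.95 MPa, compressive.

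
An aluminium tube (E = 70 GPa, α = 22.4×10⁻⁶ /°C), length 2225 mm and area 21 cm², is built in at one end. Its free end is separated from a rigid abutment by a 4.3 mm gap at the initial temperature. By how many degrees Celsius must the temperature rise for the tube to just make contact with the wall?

Contact occurs when the free expansion equals the gap: αΔT L = 4.3 mm.
So ΔT = g/(αL) = 4.3/(22.4×10⁻⁶ × 2225) = 86.28 °C.

ΔT ≈ 86.3 °C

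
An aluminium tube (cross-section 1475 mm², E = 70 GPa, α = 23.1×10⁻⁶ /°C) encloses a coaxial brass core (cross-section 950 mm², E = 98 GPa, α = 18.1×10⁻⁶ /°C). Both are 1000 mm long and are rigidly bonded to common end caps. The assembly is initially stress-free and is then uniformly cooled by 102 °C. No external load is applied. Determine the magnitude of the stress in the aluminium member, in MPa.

σ ≈ 16.9 MPa (tensile)

Equilibrium of a rigid end plate with no external load gives equal and opposite internal forces ±P in the two members. Since α_{aluminium} > α_{brass}, cooling drives the aluminium into tension and the brass into compression.
Compatibility of the two members (thermal + elastic change equal): (α₁ − α₂)ΔT = P·[1/(A₁E₁) + 1/(A₂E₂)].
|α₁ − α₂|·ΔT = 5×10⁻⁶ × 102 = 0.00051.
1/(A₁E₁) + 1/(A₂E₂) = 1/(1475×70×10³) + 1/(950×98×10³) = 2.043×10⁻⁸ N⁻¹.
P = 0.00051 / 2.043×10⁻⁸ = 24970 N = 24.97 kN.
σ_{aluminium} = P/A₁ = 24970/1475 = 16.93 MPa, tensile.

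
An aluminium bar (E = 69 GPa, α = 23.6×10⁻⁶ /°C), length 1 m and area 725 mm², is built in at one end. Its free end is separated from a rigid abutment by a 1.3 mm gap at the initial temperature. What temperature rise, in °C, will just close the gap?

ΔT ≈ 55.1 °C

The gap closes when αΔT L = 1.3 mm, since the bar is still unstressed at that instant.
So ΔT = g/(αL) = 1.3/(23.6×10⁻⁶ × 1000) = 55.08 °C.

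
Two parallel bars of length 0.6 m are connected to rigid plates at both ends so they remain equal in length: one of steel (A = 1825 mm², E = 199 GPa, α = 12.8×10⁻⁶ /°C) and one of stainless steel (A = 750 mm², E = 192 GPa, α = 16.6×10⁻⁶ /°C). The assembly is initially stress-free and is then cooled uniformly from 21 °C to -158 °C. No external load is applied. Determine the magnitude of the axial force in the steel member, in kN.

P ≈ 70.1 kN (compressive in the steel)

Equilibrium of a rigid end plate with no external load gives equal and opposite internal forces ±P in the two members. Since α_{stainless steel} > α_{steel}, cooling drives the stainless steel into tension and the steel into compression.
Compatibility of the two members (thermal + elastic change equal): (α₁ − α₂)ΔT = P·[1/(A₁E₁) + 1/(A₂E₂)].
|α₁ − α₂|·ΔT = 3.8×10⁻⁶ × 179 = 0.0006802.
1/(A₁E₁) + 1/(A₂E₂) = 1/(1825×199×10³) + 1/(750×192×10³) = 9.698×10⁻⁹ N⁻¹.
So P = 0.0006802 / 9.698×10⁻⁹ = 70.14 kN.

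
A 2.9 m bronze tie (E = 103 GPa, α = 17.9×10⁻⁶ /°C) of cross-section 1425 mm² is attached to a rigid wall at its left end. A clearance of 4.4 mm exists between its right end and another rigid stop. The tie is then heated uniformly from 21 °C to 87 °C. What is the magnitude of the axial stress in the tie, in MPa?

Free thermal elongation = αΔT L = 17.9×10⁻⁶ × 66 × 2900 = 3.426 mm.
This is smaller than the 4.4 mm clearance, so the tie expands freely without reaching the stop — the stress is zero.

σ ≈ 0 MPa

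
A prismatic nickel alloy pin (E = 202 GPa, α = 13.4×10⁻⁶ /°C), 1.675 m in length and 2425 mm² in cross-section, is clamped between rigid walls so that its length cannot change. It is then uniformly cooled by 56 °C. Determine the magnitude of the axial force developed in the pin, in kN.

Full restraint means ε = 0, so the stress is σ = EαΔT = 202×10³ × 13.4×10⁻⁶ × 56 = 151.6 MPa.
Then P = σA = 151.6 × 2425 mm² = 367.6 kN, tensile.

P ≈ 368 kN (tensile)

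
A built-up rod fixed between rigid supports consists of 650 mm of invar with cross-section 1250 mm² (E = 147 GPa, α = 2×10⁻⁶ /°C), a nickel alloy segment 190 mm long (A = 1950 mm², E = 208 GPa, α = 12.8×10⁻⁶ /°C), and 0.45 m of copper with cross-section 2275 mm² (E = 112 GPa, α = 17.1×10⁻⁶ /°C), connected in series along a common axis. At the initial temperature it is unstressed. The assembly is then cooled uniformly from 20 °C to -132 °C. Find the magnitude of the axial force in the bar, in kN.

P ≈ 301 kN (tensile)

Free thermal contraction of the whole bar: Σ αᵢΔT Lᵢ = 2×10⁻⁶×152×650 + 12.8×10⁻⁶×152×190 + 17.1×10⁻⁶×152×450 = 1.737 mm.
The walls prevent any net length change, so an axial force P (same in every segment) develops. Compatibility: P · Σ Lᵢ/(AᵢEᵢ) = δ_free.
The series flexibility is Σ Lᵢ/(AᵢEᵢ) = 650/(1250×147×10³) + 190/(1950×208×10³) + 450/(2275×112×10³) = 5.772×10⁻⁶ mm/N.
Hence P = δ_free / Σ(L/AE) = 1.737/5.772×10⁻⁶ = 300.9 kN (tensile).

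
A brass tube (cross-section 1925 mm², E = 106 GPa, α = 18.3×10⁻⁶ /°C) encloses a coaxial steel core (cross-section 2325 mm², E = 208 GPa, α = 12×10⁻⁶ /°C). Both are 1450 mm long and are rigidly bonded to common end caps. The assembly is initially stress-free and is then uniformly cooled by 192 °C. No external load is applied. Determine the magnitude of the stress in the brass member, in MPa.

The brass has the larger α, so on cooling it would change length more than the steel if both were free. The rigid plates force a common final length, so the brass is put into tension and the steel into compression, with equal and opposite forces P (no external load).
Equating the net (thermal + elastic) strains gives |α₁ − α₂|·ΔT = P·[1/(A₁E₁) + 1/(A₂E₂)].
|α₁ − α₂|·ΔT = 6.3×10⁻⁶ × 192 = 0.00121.
1/(A₁E₁) + 1/(A₂E₂) = 1/(1925×106×10³) + 1/(2325×208×10³) = 6.969×10⁻⁹ N⁻¹.
So P = 0.00121 / 6.969×10⁻⁹ = 173.6 kN.
σ_{brass} = P/A₁ = 173600/1925 = 90.17 MPa, tensile.

σ ≈ 90.2 MPa (tensile)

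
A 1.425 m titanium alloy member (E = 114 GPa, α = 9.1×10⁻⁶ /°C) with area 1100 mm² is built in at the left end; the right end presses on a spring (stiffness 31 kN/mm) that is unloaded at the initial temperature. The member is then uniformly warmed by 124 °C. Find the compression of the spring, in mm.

δ ≈ 1.19 mm

If the spring were absent the member would lengthen by αΔT L = 9.1×10⁻⁶ × 124 × 1425 = 1.608 mm.
Let P be the compressive force at the spring. The member shortens elastically by PL/(AE) and the spring compresses by P/k; together these equal δ_free.
So P = δ_free / [L/(AE) + 1/k] = 1.608 / [ 1425/(1100×114×10³) + 1/(31×10³) ].
P = 1.608 / 4.362×10⁻⁵ = 36860 N.
Spring compression = P/k = 36860/(31×10³) = 1.189 mm.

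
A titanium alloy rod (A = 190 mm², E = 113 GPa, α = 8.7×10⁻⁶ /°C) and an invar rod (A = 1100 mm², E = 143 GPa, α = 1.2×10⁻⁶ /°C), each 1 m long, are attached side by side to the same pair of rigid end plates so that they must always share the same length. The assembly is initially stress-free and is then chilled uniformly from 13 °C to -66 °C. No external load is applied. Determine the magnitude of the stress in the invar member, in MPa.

σ ≈ 10.2 MPa (compressive)

The titanium alloy has the larger α, so on cooling it would change length more than the invar if both were free. The rigid plates force a common final length, so the titanium alloy is put into tension and the invar into compression, with equal and opposite forces P (no external load).
Equating the net (thermal + elastic) strains gives |α₁ − α₂|·ΔT = P·[1/(A₁E₁) + 1/(A₂E₂)].
|α₁ − α₂|·ΔT = 7.5×10⁻⁶ × 79 = 0.0005925.
1/(A₁E₁) + 1/(A₂E₂) = 1/(190×113×10³) + 1/(1100×143×10³) = 5.293×10⁻⁸ N⁻¹.
P = 0.0005925 / 5.293×10⁻⁸ = 11190 N = 11.19 kN.
σ_{invar} = P/A₂ = 11190/1100 = 10.18 MPa, compressive.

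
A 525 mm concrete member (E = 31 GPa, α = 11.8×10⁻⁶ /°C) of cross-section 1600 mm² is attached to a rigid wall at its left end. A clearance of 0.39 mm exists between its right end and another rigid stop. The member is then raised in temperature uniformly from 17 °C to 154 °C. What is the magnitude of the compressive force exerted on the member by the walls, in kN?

Unrestrained expansion: δ_free = αΔT L = 11.8×10⁻⁶ × 137 × 525 = 0.8487 mm.
This exceeds the 0.39 mm gap, so the wall pushes back. The portion of expansion that must be recovered elastically is δ_free − gap = 0.8487 − 0.39 = 0.4587 mm.
That suppressed elongation corresponds to σ = E·Δ/L = 31×10³ × 0.4587/525 = 27.09 MPa.
P = σA = 27.09 × 1600 = 43.34 kN.

P ≈ 43.3 kN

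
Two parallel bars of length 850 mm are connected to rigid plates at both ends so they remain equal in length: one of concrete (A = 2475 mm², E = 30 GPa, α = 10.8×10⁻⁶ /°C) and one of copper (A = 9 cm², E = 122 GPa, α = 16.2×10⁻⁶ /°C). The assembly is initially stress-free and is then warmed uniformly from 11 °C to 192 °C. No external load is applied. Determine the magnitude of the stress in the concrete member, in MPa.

σ ≈ 17.5 MPa (tensile)

The copper has the larger α, so on heating it would change length more than the concrete if both were free. The rigid plates force a common final length, so the copper is put into compression and the concrete into tension, with equal and opposite forces P (no external load).
Equating the net (thermal + elastic) strains gives |α₁ − α₂|·ΔT = P·[1/(A₁E₁) + 1/(A₂E₂)].
|α₁ − α₂|·ΔT = 5.4×10⁻⁶ × 181 = 0.0009774.
1/(A₁E₁) + 1/(A₂E₂) = 1/(2475×30×10³) + 1/(900×122×10³) = 2.258×10⁻⁸ N⁻¹.
P = 0.0009774 / 2.258×10⁻⁸ = 43290 N = 43.29 kN.
σ_{concrete} = P/A₁ = 43290/2475 = 17.49 MPa, tensile.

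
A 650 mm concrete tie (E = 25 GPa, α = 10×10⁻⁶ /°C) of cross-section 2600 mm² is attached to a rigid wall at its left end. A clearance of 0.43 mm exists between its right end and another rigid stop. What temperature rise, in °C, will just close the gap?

The gap closes when αΔT L = 0.43 mm, since the tie is still unstressed at that instant.
ΔT = 0.43 / (10×10⁻⁶ × 650) = 66.15 °C.

ΔT ≈ 66.2 °C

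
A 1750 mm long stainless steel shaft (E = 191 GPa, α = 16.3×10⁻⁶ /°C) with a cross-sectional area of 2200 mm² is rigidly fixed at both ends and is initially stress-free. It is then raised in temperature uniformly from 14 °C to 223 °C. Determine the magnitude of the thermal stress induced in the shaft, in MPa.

With length fixed, the mechanical strain must cancel the thermal strain αΔT = 16.3×10⁻⁶ × 209 = 3406.7×10⁻⁶.
Hence σ = E·αΔT = 191×10³ × 3406.7×10⁻⁶ = 650.7 MPa, compressive.

σ ≈ 651 MPa (compressive)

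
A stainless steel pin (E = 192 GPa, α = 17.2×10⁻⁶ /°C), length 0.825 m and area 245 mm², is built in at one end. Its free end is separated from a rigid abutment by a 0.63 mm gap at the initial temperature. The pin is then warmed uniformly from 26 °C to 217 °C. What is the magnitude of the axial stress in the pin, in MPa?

If the wall were absent the pin would grow by αΔT L = 17.2×10⁻⁶ × 191 × 825 = 2.71 mm.
This exceeds the 0.63 mm gap, so the wall pushes back. The portion of expansion that must be recovered elastically is δ_free − gap = 2.71 − 0.63 = 2.08 mm.
That suppressed elongation corresponds to σ = E·Δ/L = 192×10³ × 2.08/825 = 484.1 MPa.

σ ≈ 484 MPa (compressive)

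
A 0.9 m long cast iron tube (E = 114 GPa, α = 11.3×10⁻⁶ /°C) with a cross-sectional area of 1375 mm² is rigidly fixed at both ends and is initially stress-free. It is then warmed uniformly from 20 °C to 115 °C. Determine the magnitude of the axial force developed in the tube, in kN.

The ends cannot move, so σ = EαΔT = 114×10³ × 11.3×10⁻⁶ × 95 = 122.4 MPa.
Then P = σA = 122.4 × 1375 mm² = 168.3 kN, compressive.

P ≈ 168 kN (compressive)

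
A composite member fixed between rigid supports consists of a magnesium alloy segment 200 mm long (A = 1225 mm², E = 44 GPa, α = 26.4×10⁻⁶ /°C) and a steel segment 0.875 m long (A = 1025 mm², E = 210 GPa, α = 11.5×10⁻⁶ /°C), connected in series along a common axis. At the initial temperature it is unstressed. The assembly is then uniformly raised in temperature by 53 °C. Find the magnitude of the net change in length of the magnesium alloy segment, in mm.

With the walls removed the bar would change length by δ_free = Σ αᵢΔT Lᵢ = 26.4×10⁻⁶×53×200 + 11.5×10⁻⁶×53×875 = 0.8132 mm.
Since the ends are fixed, an axial force P builds up, equal in every segment, with P · Σ Lᵢ/(AᵢEᵢ) = δ_free.
Σ Lᵢ/(AᵢEᵢ) = 200/(1225×44×10³) + 875/(1025×210×10³) = 7.776×10⁻⁶ mm/N.
Hence P = δ_free / Σ(L/AE) = 0.8132/7.776×10⁻⁶ = 104.6 kN (compressive).
For the magnesium alloy segment, free thermal change = 26.4×10⁻⁶×53×200 = 0.2798 mm and elastic change from P = 104600×200/(1225×44×10³) = 0.388 mm; these oppose, so the net change is 0.108 mm (segment shortens).

|ΔL| ≈ 0.108 mm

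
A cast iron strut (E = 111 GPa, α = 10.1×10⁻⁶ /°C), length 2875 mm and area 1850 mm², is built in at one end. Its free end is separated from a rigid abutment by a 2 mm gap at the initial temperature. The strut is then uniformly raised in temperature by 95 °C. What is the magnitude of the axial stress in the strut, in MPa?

If the wall were absent the strut would grow by αΔT L = 10.1×10⁻⁶ × 95 × 2875 = 2.759 mm.
After closing the 2 mm clearance, 2.759 − 2 = 0.7586 mm of expansion remains to be suppressed by the wall.
Compatibility: PL/(AE) = 0.7586 mm, so σ = P/A = E × (0.7586/2875) = 29.29 MPa.

σ ≈ 29.3 MPa (compressive)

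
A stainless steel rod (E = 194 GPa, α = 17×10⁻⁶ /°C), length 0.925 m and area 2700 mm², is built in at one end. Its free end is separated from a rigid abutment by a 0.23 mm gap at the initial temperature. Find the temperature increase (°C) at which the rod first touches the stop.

Contact occurs when the free expansion equals the gap: αΔT L = 0.23 mm.
So ΔT = g/(αL) = 0.23/(17×10⁻⁶ × 925) = 14.63 °C.

ΔT ≈ 14.6 °C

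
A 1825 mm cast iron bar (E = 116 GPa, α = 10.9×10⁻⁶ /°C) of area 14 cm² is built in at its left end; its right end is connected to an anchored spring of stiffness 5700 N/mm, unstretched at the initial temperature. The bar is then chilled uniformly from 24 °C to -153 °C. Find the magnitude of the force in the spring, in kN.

Free thermal contraction: δ_free = αΔT L = 10.9×10⁻⁶ × 177 × 1825 = 3.521 mm.
With a force P in the spring, the elastic change of the bar is PL/(AE) and that of the spring is P/k; compatibility requires their sum to equal δ_free.
P [ L/(AE) + 1/k ] = δ_free → P [ 1825/(1400×116×10³) + 1/(5700) ] = 3.521.
P = 3.521 / 0.0001867 = 18860 N.

P ≈ 18.9 kN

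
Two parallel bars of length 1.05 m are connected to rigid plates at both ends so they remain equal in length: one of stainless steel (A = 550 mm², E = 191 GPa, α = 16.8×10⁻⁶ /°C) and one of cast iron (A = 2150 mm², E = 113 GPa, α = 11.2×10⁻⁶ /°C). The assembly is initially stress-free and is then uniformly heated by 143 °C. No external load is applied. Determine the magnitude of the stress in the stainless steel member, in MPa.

σ ≈ 107 MPa (compressive)

The stainless steel has the larger α, so on heating it would change length more than the cast iron if both were free. The rigid plates force a common final length, so the stainless steel is put into compression and the cast iron into tension, with equal and opposite forces P (no external load).
Setting the final lengths equal and cancelling L: (α₁ − α₂)ΔT = P/(A₁E₁) + P/(A₂E₂).
|α₁ − α₂|·ΔT = 5.6×10⁻⁶ × 143 = 0.0008008.
1/(A₁E₁) + 1/(A₂E₂) = 1/(550×191×10³) + 1/(2150×113×10³) = 1.364×10⁻⁸ N⁻¹.
P = 0.0008008 / 1.364×10⁻⁸ = 58730 N = 58.73 kN.
σ_{stainless steel} = P/A₁ = 58730/550 = 106.8 MPa, compressive.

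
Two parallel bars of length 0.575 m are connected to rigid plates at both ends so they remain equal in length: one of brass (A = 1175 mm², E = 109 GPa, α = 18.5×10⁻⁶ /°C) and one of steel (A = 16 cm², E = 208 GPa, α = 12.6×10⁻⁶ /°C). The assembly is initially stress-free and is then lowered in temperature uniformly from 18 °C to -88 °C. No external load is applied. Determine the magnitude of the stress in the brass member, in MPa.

σ ≈ 49.2 MPa (tensile)

Both members must finish at the same length. With the larger α, the brass tends to over-contract; the plates restrain it, putting the brass in tension and the steel in compression. With no external load the two internal forces are equal and opposite, magnitude P.
Equating the net (thermal + elastic) strains gives |α₁ − α₂|·ΔT = P·[1/(A₁E₁) + 1/(A₂E₂)].
|α₁ − α₂|·ΔT = 5.9×10⁻⁶ × 106 = 0.0006254.
1/(A₁E₁) + 1/(A₂E₂) = 1/(1175×109×10³) + 1/(1600×208×10³) = 1.081×10⁻⁸ N⁻¹.
So P = 0.0006254 / 1.081×10⁻⁸ = 57.84 kN.
σ_{brass} = P/A₁ = 57840/1175 = 49.22 MPa, tensile.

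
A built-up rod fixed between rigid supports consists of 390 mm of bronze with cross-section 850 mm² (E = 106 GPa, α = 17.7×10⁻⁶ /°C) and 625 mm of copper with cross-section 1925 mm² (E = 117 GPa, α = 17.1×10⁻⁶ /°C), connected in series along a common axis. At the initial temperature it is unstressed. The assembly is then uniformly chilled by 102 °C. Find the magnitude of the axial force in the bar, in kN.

If the supports were absent, the total length change would be Σ αᵢΔT Lᵢ = 17.7×10⁻⁶×102×390 + 17.1×10⁻⁶×102×625 = 1.794 mm.
The rigid supports impose zero overall length change; the single axial force P common to all segments must satisfy P Σ Lᵢ/(AᵢEᵢ) = δ_free.
Σ Lᵢ/(AᵢEᵢ) = 390/(850×106×10³) + 625/(1925×117×10³) = 7.104×10⁻⁶ mm/N.
Hence P = δ_free / Σ(L/AE) = 1.794/7.104×10⁻⁶ = 252.6 kN (tensile).

P ≈ 253 kN (tensile)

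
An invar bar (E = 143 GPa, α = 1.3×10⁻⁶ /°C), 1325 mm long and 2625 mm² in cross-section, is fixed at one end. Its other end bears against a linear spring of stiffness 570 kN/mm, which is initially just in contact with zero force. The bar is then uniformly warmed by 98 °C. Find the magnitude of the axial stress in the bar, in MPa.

σ ≈ 12.2 MPa (compressive)

If the spring were absent the bar would lengthen by αΔT L = 1.3×10⁻⁶ × 98 × 1325 = 0.1688 mm.
Let P be the compressive force at the spring. The bar shortens elastically by PL/(AE) and the spring compresses by P/k; together these equal δ_free.
P [ L/(AE) + 1/k ] = δ_free → P [ 1325/(2625×143×10³) + 1/(570×10³) ] = 0.1688.
P = 0.1688 / 5.284×10⁻⁶ = 31950 N.
σ = P/A = 31950/2625 = 12.17 MPa.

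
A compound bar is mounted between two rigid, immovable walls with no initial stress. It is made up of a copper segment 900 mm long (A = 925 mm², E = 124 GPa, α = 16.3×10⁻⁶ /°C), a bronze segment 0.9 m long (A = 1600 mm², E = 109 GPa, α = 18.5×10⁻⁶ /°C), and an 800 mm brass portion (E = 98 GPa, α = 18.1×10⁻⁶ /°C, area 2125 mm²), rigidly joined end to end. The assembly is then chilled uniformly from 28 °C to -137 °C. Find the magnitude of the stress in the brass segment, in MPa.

σ ≈ 211 MPa (tensile)

With the walls removed the bar would change length by δ_free = Σ αᵢΔT Lᵢ = 16.3×10⁻⁶×165×900 + 18.5×10⁻⁶×165×900 + 18.1×10⁻⁶×165×800 = 7.557 mm.
Since the ends are fixed, an axial force P builds up, equal in every segment, with P · Σ Lᵢ/(AᵢEᵢ) = δ_free.
The series flexibility is Σ Lᵢ/(AᵢEᵢ) = 900/(925×124×10³) + 900/(1600×109×10³) + 800/(2125×98×10³) = 1.685×10⁻⁵ mm/N.
P = 7.557 / 1.685×10⁻⁵ = 448500 N = 448.5 kN, tensile.
σ_{brass} = P / A = 448500 / 2125 = 211.1 MPa.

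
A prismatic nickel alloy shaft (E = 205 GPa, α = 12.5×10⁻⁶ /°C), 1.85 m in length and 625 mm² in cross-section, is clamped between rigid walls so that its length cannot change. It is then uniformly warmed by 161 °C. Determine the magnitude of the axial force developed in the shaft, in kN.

Full restraint means ε = 0, so the stress is σ = EαΔT = 205×10³ × 12.5×10⁻⁶ × 161 = 412.6 MPa.
Axial force P = σA = 412.6 × 625 = 257900 N = 257.9 kN, compressive.

P ≈ 258 kN (compressive)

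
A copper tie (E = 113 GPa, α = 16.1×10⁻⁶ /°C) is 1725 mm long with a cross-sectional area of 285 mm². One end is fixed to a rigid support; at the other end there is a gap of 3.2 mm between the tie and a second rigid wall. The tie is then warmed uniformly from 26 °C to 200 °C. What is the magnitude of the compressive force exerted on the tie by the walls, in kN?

P ≈ 30.5 kN

Unrestrained expansion: δ_free = αΔT L = 16.1×10⁻⁶ × 174 × 1725 = 4.832 mm.
After closing the 3.2 mm clearance, 4.832 − 3.2 = 1.632 mm of expansion remains to be suppressed by the wall.
That suppressed elongation corresponds to σ = E·Δ/L = 113×10³ × 1.632/1725 = 106.9 MPa.
Force on the wall = σA = 106.9 × 285 mm² = 30.48 kN.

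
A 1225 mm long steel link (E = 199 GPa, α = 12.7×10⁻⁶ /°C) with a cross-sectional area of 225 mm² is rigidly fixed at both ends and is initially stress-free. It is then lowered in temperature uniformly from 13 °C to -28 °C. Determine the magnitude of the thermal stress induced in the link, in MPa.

Because both ends are immovable the net strain is zero, and the suppressed thermal strain is αΔT = 12.7×10⁻⁶ × 41 = 520.7×10⁻⁶.
Hence σ = E·αΔT = 199×10³ × 520.7×10⁻⁶ = 103.6 MPa, tensile.

σ ≈ 104 MPa (tensile)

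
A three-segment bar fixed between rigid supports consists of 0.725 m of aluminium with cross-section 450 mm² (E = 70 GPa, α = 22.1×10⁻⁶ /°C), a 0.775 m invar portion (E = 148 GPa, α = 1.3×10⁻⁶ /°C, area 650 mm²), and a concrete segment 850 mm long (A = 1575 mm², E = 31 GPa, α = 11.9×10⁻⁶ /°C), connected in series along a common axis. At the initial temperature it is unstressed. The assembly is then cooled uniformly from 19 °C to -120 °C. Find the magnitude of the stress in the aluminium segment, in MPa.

σ ≈ 173 MPa (tensile)

If the supports were absent, the total length change would be Σ αᵢΔT Lᵢ = 22.1×10⁻⁶×139×725 + 1.3×10⁻⁶×139×775 + 11.9×10⁻⁶×139×850 = 3.773 mm.
The walls prevent any net length change, so an axial force P (same in every segment) develops. Compatibility: P · Σ Lᵢ/(AᵢEᵢ) = δ_free.
The series flexibility is Σ Lᵢ/(AᵢEᵢ) = 725/(450×70×10³) + 775/(650×148×10³) + 850/(1575×31×10³) = 4.848×10⁻⁵ mm/N.
So P = 3.773 / 4.848×10⁻⁵ = 77.83 kN, tensile.
σ_{aluminium} = P / A = 77830 / 450 = 172.9 MPa.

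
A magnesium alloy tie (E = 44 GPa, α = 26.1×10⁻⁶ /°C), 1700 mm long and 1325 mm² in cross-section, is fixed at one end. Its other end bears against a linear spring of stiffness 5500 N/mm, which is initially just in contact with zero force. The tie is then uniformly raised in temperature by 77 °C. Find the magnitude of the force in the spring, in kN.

P ≈ 16.2 kN

If the spring were absent the tie would lengthen by αΔT L = 26.1×10⁻⁶ × 77 × 1700 = 3.416 mm.
Let P be the compressive force at the spring. The tie shortens elastically by PL/(AE) and the spring compresses by P/k; together these equal δ_free.
P [ L/(AE) + 1/k ] = δ_free → P [ 1700/(1325×44×10³) + 1/(5500) ] = 3.416.
P = 3.416 / 0.000211 = 16190 N.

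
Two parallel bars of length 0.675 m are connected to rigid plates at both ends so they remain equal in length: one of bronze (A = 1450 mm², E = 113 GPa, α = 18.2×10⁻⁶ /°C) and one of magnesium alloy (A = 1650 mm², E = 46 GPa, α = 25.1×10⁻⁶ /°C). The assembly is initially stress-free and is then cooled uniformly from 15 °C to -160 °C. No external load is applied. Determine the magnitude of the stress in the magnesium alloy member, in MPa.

σ ≈ 38 MPa (tensile)

Both members must finish at the same length. With the larger α, the magnesium alloy tends to over-contract; the plates restrain it, putting the magnesium alloy in tension and the bronze in compression. With no external load the two internal forces are equal and opposite, magnitude P.
Setting the final lengths equal and cancelling L: (α₁ − α₂)ΔT = P/(A₁E₁) + P/(A₂E₂).
|α₁ − α₂|·ΔT = 6.9×10⁻⁶ × 175 = 0.001208.
1/(A₁E₁) + 1/(A₂E₂) = 1/(1450×113×10³) + 1/(1650×46×10³) = 1.928×10⁻⁸ N⁻¹.
So P = 0.001208 / 1.928×10⁻⁸ = 62.63 kN.
σ_{magnesium alloy} = P/A₂ = 62630/1650 = 37.96 MPa, tensile.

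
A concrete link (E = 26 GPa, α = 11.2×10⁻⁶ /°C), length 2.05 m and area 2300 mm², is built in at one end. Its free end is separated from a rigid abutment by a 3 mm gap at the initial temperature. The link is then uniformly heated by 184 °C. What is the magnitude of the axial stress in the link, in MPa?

Free thermal elongation = αΔT L = 11.2×10⁻⁶ × 184 × 2050 = 4.225 mm.
This exceeds the 3 mm gap, so the wall pushes back. The portion of expansion that must be recovered elastically is δ_free − gap = 4.225 − 3 = 1.225 mm.
Compatibility: PL/(AE) = 1.225 mm, so σ = P/A = E × (1.225/2050) = 15.53 MPa.

σ ≈ 15.5 MPa (compressive)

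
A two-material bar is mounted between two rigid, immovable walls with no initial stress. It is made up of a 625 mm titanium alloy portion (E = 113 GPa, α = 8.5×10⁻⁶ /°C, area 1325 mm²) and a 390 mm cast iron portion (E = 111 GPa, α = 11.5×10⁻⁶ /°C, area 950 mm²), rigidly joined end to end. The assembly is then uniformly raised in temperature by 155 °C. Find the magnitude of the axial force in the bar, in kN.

P ≈ 193 kN (compressive)

With the walls removed the bar would change length by δ_free = Σ αᵢΔT Lᵢ = 8.5×10⁻⁶×155×625 + 11.5×10⁻⁶×155×390 = 1.519 mm.
The rigid supports impose zero overall length change; the single axial force P common to all segments must satisfy P Σ Lᵢ/(AᵢEᵢ) = δ_free.
The series flexibility is Σ Lᵢ/(AᵢEᵢ) = 625/(1325×113×10³) + 390/(950×111×10³) = 7.873×10⁻⁶ mm/N.
Hence P = δ_free / Σ(L/AE) = 1.519/7.873×10⁻⁶ = 192.9 kN (compressive).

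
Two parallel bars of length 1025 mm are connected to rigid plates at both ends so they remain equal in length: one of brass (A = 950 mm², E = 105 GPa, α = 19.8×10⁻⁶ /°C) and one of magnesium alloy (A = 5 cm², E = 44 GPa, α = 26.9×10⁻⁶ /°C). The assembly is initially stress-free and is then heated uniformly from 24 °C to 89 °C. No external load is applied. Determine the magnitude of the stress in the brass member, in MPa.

Both members must finish at the same length. With the larger α, the magnesium alloy tends to over-expand; the plates restrain it, putting the magnesium alloy in compression and the brass in tension. With no external load the two internal forces are equal and opposite, magnitude P.
Compatibility of the two members (thermal + elastic change equal): (α₁ − α₂)ΔT = P·[1/(A₁E₁) + 1/(A₂E₂)].
|α₁ − α₂|·ΔT = 7.1×10⁻⁶ × 65 = 0.0004615.
1/(A₁E₁) + 1/(A₂E₂) = 1/(950×105×10³) + 1/(500×44×10³) = 5.548×10⁻⁸ N⁻¹.
So P = 0.0004615 / 5.548×10⁻⁸ = 8.318 kN.
σ_{brass} = P/A₁ = 8318/950 = 8.756 MPa, tensile.

σ ≈ 8.76 MPa (tensile)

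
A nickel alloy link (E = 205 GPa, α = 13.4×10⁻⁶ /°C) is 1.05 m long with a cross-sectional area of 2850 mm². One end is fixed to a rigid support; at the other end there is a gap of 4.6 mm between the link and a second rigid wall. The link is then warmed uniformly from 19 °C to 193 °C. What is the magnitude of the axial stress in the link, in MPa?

σ ≈ 0 MPa

Free thermal elongation = αΔT L = 13.4×10⁻⁶ × 174 × 1050 = 2.448 mm.
This is smaller than the 4.6 mm clearance, so the link expands freely without reaching the stop — the stress is zero.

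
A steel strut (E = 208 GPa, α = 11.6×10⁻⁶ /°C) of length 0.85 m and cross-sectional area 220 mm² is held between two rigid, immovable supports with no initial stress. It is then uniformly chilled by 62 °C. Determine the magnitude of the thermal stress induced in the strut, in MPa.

With length fixed, the mechanical strain must cancel the thermal strain αΔT = 11.6×10⁻⁶ × 62 = 719.2×10⁻⁶.
σ = EαΔT = 208×10³ × 11.6×10⁻⁶ × 62 = 149.6 MPa (tensile; the strut is trying to contract).

σ ≈ 150 MPa (tensile)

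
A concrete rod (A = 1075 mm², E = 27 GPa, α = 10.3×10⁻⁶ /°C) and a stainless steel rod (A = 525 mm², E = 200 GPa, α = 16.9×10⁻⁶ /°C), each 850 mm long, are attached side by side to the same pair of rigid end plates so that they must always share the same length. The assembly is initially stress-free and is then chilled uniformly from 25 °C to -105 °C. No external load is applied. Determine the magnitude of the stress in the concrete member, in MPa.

Equilibrium of a rigid end plate with no external load gives equal and opposite internal forces ±P in the two members. Since α_{stainless steel} > α_{concrete}, cooling drives the stainless steel into tension and the concrete into compression.
Equating the net (thermal + elastic) strains gives |α₁ − α₂|·ΔT = P·[1/(A₁E₁) + 1/(A₂E₂)].
|α₁ − α₂|·ΔT = 6.6×10⁻⁶ × 130 = 0.000858.
1/(A₁E₁) + 1/(A₂E₂) = 1/(1075×27×10³) + 1/(525×200×10³) = 4.398×10⁻⁸ N⁻¹.
So P = 0.000858 / 4.398×10⁻⁸ = 19.51 kN.
σ_{concrete} = P/A₁ = 19510/1075 = 18.15 MPa, compressive.

σ ≈ 18.1 MPa (compressive)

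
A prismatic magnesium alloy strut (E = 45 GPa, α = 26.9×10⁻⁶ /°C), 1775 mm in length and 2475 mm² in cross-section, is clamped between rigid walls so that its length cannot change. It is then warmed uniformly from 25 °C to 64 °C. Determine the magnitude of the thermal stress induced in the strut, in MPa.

Because both ends are immovable the net strain is zero, and the suppressed thermal strain is αΔT = 26.9×10⁻⁶ × 39 = 1049.1×10⁻⁶.
σ = EαΔT = 45×10³ × 26.9×10⁻⁶ × 39 = 47.21 MPa (compressive; the strut is trying to expand).

σ ≈ 47.2 MPa (compressive)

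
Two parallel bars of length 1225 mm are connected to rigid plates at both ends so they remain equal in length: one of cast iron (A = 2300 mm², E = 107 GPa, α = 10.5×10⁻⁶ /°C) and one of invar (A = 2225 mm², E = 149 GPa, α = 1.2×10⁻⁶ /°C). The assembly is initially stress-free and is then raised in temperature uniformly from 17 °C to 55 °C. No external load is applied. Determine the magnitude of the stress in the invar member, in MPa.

σ ≈ 22.4 MPa (tensile)

The cast iron has the larger α, so on heating it would change length more than the invar if both were free. The rigid plates force a common final length, so the cast iron is put into compression and the invar into tension, with equal and opposite forces P (no external load).
Compatibility of the two members (thermal + elastic change equal): (α₁ − α₂)ΔT = P·[1/(A₁E₁) + 1/(A₂E₂)].
|α₁ − α₂|·ΔT = 9.3×10⁻⁶ × 38 = 0.0003534.
1/(A₁E₁) + 1/(A₂E₂) = 1/(2300×107×10³) + 1/(2225×149×10³) = 7.08×10⁻⁹ N⁻¹.
P = 0.0003534 / 7.08×10⁻⁹ = 49920 N = 49.92 kN.
σ_{invar} = P/A₂ = 49920/2225 = 22.43 MPa, tensile.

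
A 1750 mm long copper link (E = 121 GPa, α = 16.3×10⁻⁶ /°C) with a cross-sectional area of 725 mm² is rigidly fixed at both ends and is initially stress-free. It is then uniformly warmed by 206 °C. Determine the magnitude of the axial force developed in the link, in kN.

Full restraint means ε = 0, so the stress is σ = EαΔT = 121×10³ × 16.3×10⁻⁶ × 206 = 406.3 MPa.
Then P = σA = 406.3 × 725 mm² = 294.6 kN, compressive.

P ≈ 295 kN (compressive)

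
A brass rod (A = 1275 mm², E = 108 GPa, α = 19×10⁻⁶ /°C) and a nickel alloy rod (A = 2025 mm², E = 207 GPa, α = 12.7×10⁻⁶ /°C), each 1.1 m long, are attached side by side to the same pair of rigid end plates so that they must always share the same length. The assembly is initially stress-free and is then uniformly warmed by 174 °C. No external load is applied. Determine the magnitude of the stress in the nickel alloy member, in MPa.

σ ≈ 56.1 MPa (tensile)

Equilibrium of a rigid end plate with no external load gives equal and opposite internal forces ±P in the two members. Since α_{brass} > α_{nickel alloy}, heating drives the brass into compression and the nickel alloy into tension.
Compatibility of the two members (thermal + elastic change equal): (α₁ − α₂)ΔT = P·[1/(A₁E₁) + 1/(A₂E₂)].
|α₁ − α₂|·ΔT = 6.3×10⁻⁶ × 174 = 0.001096.
1/(A₁E₁) + 1/(A₂E₂) = 1/(1275×108×10³) + 1/(2025×207×10³) = 9.648×10⁻⁹ N⁻¹.
So P = 0.001096 / 9.648×10⁻⁹ = 113.6 kN.
σ_{nickel alloy} = P/A₂ = 113600/2025 = 56.11 MPa, tensile.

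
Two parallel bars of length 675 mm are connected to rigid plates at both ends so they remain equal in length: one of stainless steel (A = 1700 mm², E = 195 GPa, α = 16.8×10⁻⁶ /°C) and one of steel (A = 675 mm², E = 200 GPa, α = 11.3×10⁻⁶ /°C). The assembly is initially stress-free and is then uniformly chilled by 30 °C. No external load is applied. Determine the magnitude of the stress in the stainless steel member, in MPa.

σ ≈ 9.31 MPa (tensile)

Equilibrium of a rigid end plate with no external load gives equal and opposite internal forces ±P in the two members. Since α_{stainless steel} > α_{steel}, cooling drives the stainless steel into tension and the steel into compression.
Compatibility of the two members (thermal + elastic change equal): (α₁ − α₂)ΔT = P·[1/(A₁E₁) + 1/(A₂E₂)].
|α₁ − α₂|·ΔT = 5.5×10⁻⁶ × 30 = 0.000165.
1/(A₁E₁) + 1/(A₂E₂) = 1/(1700×195×10³) + 1/(675×200×10³) = 1.042×10⁻⁸ N⁻¹.
P = 0.000165 / 1.042×10⁻⁸ = 15830 N = 15.83 kN.
σ_{stainless steel} = P/A₁ = 15830/1700 = 9.311 MPa, tensile.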